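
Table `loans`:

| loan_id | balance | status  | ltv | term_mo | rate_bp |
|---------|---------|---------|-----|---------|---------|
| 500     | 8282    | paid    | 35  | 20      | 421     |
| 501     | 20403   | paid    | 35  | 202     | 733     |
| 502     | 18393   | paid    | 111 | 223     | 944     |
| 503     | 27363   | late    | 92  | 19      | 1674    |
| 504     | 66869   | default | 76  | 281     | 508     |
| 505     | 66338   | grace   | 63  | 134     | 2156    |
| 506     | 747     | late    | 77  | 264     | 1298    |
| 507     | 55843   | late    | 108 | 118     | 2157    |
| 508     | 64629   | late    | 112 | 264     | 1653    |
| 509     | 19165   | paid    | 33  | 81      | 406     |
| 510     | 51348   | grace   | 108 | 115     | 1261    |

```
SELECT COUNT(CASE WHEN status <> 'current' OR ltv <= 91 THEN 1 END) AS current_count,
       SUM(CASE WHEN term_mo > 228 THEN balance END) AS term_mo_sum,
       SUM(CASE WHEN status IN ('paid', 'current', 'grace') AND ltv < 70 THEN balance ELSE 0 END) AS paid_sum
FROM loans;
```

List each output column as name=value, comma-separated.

[current_count: status <> 'current' OR ltv <= 91]
loan_id=500: ✓ → 1
loan_id=501: ✓ → 1
loan_id=502: ✓ → 1
loan_id=503: ✓ → 1
loan_id=504: ✓ → 1
loan_id=505: ✓ → 1
loan_id=506: ✓ → 1
loan_id=507: ✓ → 1
loan_id=508: ✓ → 1
loan_id=509: ✓ → 1
loan_id=510: ✓ → 1
current_count = COUNT(1, 1, 1, 1, 1, 1, 1, 1, 1, 1, 1) = 11
—
[term_mo_sum: term_mo > 228]
loan_id=500: ✗
loan_id=501: ✗
loan_id=502: ✗
loan_id=503: ✗
loan_id=504: ✓ → 66869
loan_id=505: ✗
loan_id=506: ✓ → 747
loan_id=507: ✗
loan_id=508: ✓ → 64629
loan_id=509: ✗
loan_id=510: ✗
term_mo_sum = 66869 + 747 + 64629 = 132245
—
[paid_sum: status IN ('paid', 'current', 'grace') AND ltv < 70]
loan_id=500: ✓ → 8282
loan_id=501: ✓ → 20403
loan_id=502: ✗
loan_id=503: ✗
loan_id=504: ✗
loan_id=505: ✓ → 66338
loan_id=506: ✗
loan_id=507: ✗
loan_id=508: ✗
loan_id=509: ✓ → 19165
loan_id=510: ✗
paid_sum = 8282 + 20403 + 66338 + 19165 = 114188

current_count=11, term_mo_sum=132245, paid_sum=114188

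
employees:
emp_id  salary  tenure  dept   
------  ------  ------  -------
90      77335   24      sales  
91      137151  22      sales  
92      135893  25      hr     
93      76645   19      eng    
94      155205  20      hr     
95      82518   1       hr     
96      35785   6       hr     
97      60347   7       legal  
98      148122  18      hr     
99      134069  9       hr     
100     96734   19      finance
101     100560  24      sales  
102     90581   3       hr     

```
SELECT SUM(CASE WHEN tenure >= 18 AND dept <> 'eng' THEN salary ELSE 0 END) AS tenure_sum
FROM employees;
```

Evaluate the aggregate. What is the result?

emp_id=90: ✓ → 77335
emp_id=91: ✓ → 137151
emp_id=92: ✓ → 135893
emp_id=93: ✗
emp_id=94: ✓ → 155205
emp_id=95: ✗
emp_id=96: ✗
emp_id=97: ✗
emp_id=98: ✓ → 148122
emp_id=99: ✗
emp_id=100: ✓ → 96734
emp_id=101: ✓ → 100560
emp_id=102: ✗
tenure_sum = 77335 + 137151 + 135893 + 155205 + 148122 + 96734 + 100560 = 851000

851000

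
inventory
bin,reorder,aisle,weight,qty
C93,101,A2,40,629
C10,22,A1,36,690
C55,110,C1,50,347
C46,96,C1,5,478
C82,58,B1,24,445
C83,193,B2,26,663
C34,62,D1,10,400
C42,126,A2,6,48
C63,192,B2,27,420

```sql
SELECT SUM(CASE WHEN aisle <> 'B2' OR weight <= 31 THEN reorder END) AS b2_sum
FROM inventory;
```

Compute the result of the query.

960

bin=C93: ✓ → 101
bin=C10: ✓ → 22
bin=C55: ✓ → 110
bin=C46: ✓ → 96
bin=C82: ✓ → 58
bin=C83: ✓ → 193
bin=C34: ✓ → 62
bin=C42: ✓ → 126
bin=C63: ✓ → 192
b2_sum = 101 + 22 + 110 + 96 + 58 + 193 + 62 + 126 + 192 = 960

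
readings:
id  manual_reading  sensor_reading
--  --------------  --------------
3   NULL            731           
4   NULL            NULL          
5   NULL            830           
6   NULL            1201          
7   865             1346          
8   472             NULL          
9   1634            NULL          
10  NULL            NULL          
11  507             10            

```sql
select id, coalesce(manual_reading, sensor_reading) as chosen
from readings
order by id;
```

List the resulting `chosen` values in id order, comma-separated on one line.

731, NULL, 830, 1201, 865, 472, 1634, NULL, 507

id=3: manual_reading=NULL, sensor_reading=731 → 731
id=4: manual_reading=NULL, sensor_reading=NULL (all NULL) → NULL
id=5: manual_reading=NULL, sensor_reading=830 → 830
id=6: manual_reading=NULL, sensor_reading=1201 → 1201
id=7: manual_reading=865 → 865
id=8: manual_reading=472 → 472
id=9: manual_reading=1634 → 1634
id=10: manual_reading=NULL, sensor_reading=NULL (all NULL) → NULL
id=11: manual_reading=507 → 507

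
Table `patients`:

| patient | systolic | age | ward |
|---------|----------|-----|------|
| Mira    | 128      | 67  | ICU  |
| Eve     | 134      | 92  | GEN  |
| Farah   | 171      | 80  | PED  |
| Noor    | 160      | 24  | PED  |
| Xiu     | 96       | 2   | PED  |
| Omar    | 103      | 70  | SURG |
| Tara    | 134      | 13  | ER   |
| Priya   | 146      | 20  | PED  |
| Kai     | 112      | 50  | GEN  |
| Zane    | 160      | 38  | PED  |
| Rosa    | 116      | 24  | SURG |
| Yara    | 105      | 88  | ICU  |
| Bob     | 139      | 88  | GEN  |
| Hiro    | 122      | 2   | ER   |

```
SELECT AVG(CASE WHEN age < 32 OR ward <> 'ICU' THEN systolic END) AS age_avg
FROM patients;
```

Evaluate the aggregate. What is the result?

132.75

patient=Mira: ✗
patient=Eve: ✓ → 134
patient=Farah: ✓ → 171
patient=Noor: ✓ → 160
patient=Xiu: ✓ → 96
patient=Omar: ✓ → 103
patient=Tara: ✓ → 134
patient=Priya: ✓ → 146
patient=Kai: ✓ → 112
patient=Zane: ✓ → 160
patient=Rosa: ✓ → 116
patient=Yara: ✗
patient=Bob: ✓ → 139
patient=Hiro: ✓ → 122
age_avg = (134 + 171 + 160 + 96 + 103 + 134 + 146 + 112 + 160 + 116 + 139 + 122) / 12 = 132.75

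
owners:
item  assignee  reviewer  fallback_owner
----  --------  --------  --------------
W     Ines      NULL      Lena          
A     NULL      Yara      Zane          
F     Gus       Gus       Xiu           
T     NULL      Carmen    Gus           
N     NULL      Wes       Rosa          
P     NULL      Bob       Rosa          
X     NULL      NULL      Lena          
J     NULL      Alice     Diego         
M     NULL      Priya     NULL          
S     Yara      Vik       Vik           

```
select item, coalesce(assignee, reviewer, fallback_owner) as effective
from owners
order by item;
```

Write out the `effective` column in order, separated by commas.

item=A: assignee=NULL, reviewer=Yara → Yara
item=F: assignee=Gus → Gus
item=J: assignee=NULL, reviewer=Alice → Alice
item=M: assignee=NULL, reviewer=Priya → Priya
item=N: assignee=NULL, reviewer=Wes → Wes
item=P: assignee=NULL, reviewer=Bob → Bob
item=S: assignee=Yara → Yara
item=T: assignee=NULL, reviewer=Carmen → Carmen
item=W: assignee=Ines → Ines
item=X: assignee=NULL, reviewer=NULL, fallback_owner=Lena → Lena

Yara, Gus, Alice, Priya, Wes, Bob, Yara, Carmen, Ines, Lena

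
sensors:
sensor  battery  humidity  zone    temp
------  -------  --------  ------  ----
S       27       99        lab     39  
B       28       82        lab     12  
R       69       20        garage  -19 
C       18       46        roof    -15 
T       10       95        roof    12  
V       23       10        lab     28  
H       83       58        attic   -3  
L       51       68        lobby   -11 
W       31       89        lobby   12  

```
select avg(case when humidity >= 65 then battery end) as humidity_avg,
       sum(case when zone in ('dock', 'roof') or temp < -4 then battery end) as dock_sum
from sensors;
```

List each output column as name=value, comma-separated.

[humidity_avg: humidity >= 65]
sensor=S: ✓ → 27
sensor=B: ✓ → 28
sensor=R: ✗
sensor=C: ✗
sensor=T: ✓ → 10
sensor=V: ✗
sensor=H: ✗
sensor=L: ✓ → 51
sensor=W: ✓ → 31
humidity_avg = (27 + 28 + 10 + 51 + 31) / 5 = 29.4
—
[dock_sum: zone in ('dock', 'roof') or temp < -4]
sensor=S: ✗
sensor=B: ✗
sensor=R: ✓ → 69
sensor=C: ✓ → 18
sensor=T: ✓ → 10
sensor=V: ✗
sensor=H: ✗
sensor=L: ✓ → 51
sensor=W: ✗
dock_sum = 69 + 18 + 10 + 51 = 148

humidity_avg=29.4, dock_sum=148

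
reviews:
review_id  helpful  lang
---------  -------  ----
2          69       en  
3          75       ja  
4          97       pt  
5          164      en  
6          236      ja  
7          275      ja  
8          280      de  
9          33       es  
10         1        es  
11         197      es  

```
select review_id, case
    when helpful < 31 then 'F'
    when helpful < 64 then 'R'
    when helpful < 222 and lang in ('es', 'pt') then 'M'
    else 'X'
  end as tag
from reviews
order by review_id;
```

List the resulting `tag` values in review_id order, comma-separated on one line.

X, X, M, X, X, X, X, R, F, M

review_id=2: ELSE → X
review_id=3: ELSE → X
review_id=4: helpful < 222 and lang in ('es', 'pt') → M
review_id=5: ELSE → X
review_id=6: ELSE → X
review_id=7: ELSE → X
review_id=8: ELSE → X
review_id=9: helpful < 64 → R
review_id=10: helpful < 31 → F
review_id=11: helpful < 222 and lang in ('es', 'pt') → M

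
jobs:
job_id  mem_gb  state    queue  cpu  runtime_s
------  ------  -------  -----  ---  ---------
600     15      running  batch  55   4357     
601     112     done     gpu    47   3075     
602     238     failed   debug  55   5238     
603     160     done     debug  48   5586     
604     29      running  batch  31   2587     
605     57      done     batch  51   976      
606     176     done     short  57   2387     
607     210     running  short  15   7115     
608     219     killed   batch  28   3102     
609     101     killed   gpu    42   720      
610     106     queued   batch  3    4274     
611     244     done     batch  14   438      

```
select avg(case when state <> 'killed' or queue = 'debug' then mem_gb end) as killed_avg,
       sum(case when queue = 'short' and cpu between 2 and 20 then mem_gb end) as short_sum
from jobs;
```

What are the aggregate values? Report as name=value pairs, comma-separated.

killed_avg=134.7, short_sum=210

[killed_avg: state <> 'killed' or queue = 'debug']
job_id=600: ✓ → 15
job_id=601: ✓ → 112
job_id=602: ✓ → 238
job_id=603: ✓ → 160
job_id=604: ✓ → 29
job_id=605: ✓ → 57
job_id=606: ✓ → 176
job_id=607: ✓ → 210
job_id=608: ✗
job_id=609: ✗
job_id=610: ✓ → 106
job_id=611: ✓ → 244
killed_avg = (15 + 112 + 238 + 160 + 29 + 57 + 176 + 210 + 106 + 244) / 10 = 134.7
—
[short_sum: queue = 'short' and cpu between 2 and 20]
job_id=600: ✗
job_id=601: ✗
job_id=602: ✗
job_id=603: ✗
job_id=604: ✗
job_id=605: ✗
job_id=606: ✗
job_id=607: ✓ → 210
job_id=608: ✗
job_id=609: ✗
job_id=610: ✗
job_id=611: ✗
short_sum = 210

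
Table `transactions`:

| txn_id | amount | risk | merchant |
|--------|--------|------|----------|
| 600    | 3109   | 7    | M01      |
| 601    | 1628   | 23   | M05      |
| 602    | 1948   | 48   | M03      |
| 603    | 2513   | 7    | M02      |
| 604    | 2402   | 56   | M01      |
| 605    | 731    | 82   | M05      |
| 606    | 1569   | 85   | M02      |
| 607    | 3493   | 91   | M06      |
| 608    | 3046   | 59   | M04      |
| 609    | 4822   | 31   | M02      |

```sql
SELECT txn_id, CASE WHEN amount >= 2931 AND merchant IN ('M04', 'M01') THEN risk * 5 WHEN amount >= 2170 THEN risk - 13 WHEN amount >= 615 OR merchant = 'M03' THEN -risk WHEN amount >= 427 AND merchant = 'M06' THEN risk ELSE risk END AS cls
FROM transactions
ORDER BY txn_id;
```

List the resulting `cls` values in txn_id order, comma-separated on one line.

35, -23, -48, -6, 43, -82, -85, 78, 295, 18

txn_id=600: amount >= 2931 AND merchant IN ('M04', 'M01') → 35
txn_id=601: amount >= 615 OR merchant = 'M03' → -23
txn_id=602: amount >= 615 OR merchant = 'M03' → -48
txn_id=603: amount >= 2170 → -6
txn_id=604: amount >= 2170 → 43
txn_id=605: amount >= 615 OR merchant = 'M03' → -82
txn_id=606: amount >= 615 OR merchant = 'M03' → -85
txn_id=607: amount >= 2170 → 78
txn_id=608: amount >= 2931 AND merchant IN ('M04', 'M01') → 295
txn_id=609: amount >= 2170 → 18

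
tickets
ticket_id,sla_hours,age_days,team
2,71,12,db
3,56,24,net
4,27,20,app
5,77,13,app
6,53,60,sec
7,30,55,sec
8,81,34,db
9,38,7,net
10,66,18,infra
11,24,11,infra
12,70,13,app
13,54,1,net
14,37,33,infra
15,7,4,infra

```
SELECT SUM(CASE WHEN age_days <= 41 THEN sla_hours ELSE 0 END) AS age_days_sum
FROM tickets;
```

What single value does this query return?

608

ticket_id=2: ✓ → 71
ticket_id=3: ✓ → 56
ticket_id=4: ✓ → 27
ticket_id=5: ✓ → 77
ticket_id=6: ✗
ticket_id=7: ✗
ticket_id=8: ✓ → 81
ticket_id=9: ✓ → 38
ticket_id=10: ✓ → 66
ticket_id=11: ✓ → 24
ticket_id=12: ✓ → 70
ticket_id=13: ✓ → 54
ticket_id=14: ✓ → 37
ticket_id=15: ✓ → 7
age_days_sum = 71 + 56 + 27 + 77 + 81 + 38 + 66 + 24 + 70 + 54 + 37 + 7 = 608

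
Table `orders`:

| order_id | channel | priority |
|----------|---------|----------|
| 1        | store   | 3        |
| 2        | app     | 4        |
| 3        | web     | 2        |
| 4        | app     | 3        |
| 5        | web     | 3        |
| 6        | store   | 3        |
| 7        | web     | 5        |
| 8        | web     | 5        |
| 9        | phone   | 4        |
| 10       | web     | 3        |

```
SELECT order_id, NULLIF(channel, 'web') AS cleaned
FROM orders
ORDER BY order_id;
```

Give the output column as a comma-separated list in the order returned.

order_id=1: channel=store vs web: differ → store
order_id=2: channel=app vs web: differ → app
order_id=3: channel=web vs web: equal → NULL
order_id=4: channel=app vs web: differ → app
order_id=5: channel=web vs web: equal → NULL
order_id=6: channel=store vs web: differ → store
order_id=7: channel=web vs web: equal → NULL
order_id=8: channel=web vs web: equal → NULL
order_id=9: channel=phone vs web: differ → phone
order_id=10: channel=web vs web: equal → NULL

store, app, NULL, app, NULL, store, NULL, NULL, phone, NULL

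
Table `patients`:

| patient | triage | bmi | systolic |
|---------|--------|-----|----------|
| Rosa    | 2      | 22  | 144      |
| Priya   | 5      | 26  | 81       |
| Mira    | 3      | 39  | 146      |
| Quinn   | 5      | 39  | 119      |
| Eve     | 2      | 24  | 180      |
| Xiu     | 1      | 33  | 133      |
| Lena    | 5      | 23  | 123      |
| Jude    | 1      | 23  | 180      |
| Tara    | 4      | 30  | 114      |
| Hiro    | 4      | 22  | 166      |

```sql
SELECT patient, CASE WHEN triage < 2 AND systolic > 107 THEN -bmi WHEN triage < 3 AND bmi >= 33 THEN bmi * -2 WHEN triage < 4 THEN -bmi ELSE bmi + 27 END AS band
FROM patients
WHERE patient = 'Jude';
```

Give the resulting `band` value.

patient = Jude: triage=1, bmi=23, systolic=180.
triage < 2 AND systolic > 107 → true → -23

-23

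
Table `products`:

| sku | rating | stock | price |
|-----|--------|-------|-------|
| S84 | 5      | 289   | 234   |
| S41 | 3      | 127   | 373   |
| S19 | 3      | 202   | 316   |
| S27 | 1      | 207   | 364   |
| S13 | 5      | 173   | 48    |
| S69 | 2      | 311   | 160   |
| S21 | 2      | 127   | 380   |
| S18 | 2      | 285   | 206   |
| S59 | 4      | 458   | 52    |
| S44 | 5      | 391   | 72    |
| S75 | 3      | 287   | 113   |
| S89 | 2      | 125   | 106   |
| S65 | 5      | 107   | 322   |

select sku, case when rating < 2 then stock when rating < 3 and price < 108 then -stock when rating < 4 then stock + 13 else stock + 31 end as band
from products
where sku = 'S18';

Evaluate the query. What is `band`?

sku = S18: rating=2, stock=285, price=206.
rating < 2 → false
rating < 3 and price < 108 → false
rating < 4 → true → 298

298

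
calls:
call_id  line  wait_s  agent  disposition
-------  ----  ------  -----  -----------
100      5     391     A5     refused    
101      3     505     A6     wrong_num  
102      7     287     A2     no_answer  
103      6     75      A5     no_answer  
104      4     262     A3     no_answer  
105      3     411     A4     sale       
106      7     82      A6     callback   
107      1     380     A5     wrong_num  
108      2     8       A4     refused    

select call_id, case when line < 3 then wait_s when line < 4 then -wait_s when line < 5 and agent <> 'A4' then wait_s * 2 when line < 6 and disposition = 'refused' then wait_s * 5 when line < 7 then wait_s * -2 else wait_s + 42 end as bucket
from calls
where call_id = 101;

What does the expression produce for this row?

-505

call_id = 101: line=3, wait_s=505, agent=A6, disposition=wrong_num.
line < 3 → false
line < 4 → true → -505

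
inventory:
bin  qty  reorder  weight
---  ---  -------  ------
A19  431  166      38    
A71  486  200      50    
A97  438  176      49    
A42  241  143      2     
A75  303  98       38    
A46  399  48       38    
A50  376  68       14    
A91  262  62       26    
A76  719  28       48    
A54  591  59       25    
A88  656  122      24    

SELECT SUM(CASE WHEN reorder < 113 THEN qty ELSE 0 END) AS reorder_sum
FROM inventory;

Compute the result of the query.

2650

bin=A19: ✗
bin=A71: ✗
bin=A97: ✗
bin=A42: ✗
bin=A75: ✓ → 303
bin=A46: ✓ → 399
bin=A50: ✓ → 376
bin=A91: ✓ → 262
bin=A76: ✓ → 719
bin=A54: ✓ → 591
bin=A88: ✗
reorder_sum = 303 + 399 + 376 + 262 + 719 + 591 = 2650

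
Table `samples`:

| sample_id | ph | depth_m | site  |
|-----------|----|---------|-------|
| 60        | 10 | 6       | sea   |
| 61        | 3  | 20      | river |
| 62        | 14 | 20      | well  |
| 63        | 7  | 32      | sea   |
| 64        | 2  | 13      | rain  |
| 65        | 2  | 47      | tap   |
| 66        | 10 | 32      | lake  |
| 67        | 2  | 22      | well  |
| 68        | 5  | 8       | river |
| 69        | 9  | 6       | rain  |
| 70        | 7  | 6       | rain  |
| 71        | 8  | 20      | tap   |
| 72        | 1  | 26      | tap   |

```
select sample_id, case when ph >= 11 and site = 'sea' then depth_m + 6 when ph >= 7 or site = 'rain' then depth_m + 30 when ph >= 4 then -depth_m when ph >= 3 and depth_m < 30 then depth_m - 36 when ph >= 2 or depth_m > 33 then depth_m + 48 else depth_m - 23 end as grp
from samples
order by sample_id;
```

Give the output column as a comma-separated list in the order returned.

sample_id=60: ph >= 7 or site = 'rain' → 36
sample_id=61: ph >= 3 and depth_m < 30 → -16
sample_id=62: ph >= 7 or site = 'rain' → 50
sample_id=63: ph >= 7 or site = 'rain' → 62
sample_id=64: ph >= 7 or site = 'rain' → 43
sample_id=65: ph >= 2 or depth_m > 33 → 95
sample_id=66: ph >= 7 or site = 'rain' → 62
sample_id=67: ph >= 2 or depth_m > 33 → 70
sample_id=68: ph >= 4 → -8
sample_id=69: ph >= 7 or site = 'rain' → 36
sample_id=70: ph >= 7 or site = 'rain' → 36
sample_id=71: ph >= 7 or site = 'rain' → 50
sample_id=72: ELSE → 3

36, -16, 50, 62, 43, 95, 62, 70, -8, 36, 36, 50, 3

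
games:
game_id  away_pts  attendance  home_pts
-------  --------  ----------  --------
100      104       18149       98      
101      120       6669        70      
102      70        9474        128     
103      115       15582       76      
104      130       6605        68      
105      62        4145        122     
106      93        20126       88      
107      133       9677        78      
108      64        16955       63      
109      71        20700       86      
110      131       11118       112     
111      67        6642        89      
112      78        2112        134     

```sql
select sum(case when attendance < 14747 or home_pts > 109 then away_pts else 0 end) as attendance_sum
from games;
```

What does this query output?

791

game_id=100: ✗
game_id=101: ✓ → 120
game_id=102: ✓ → 70
game_id=103: ✗
game_id=104: ✓ → 130
game_id=105: ✓ → 62
game_id=106: ✗
game_id=107: ✓ → 133
game_id=108: ✗
game_id=109: ✗
game_id=110: ✓ → 131
game_id=111: ✓ → 67
game_id=112: ✓ → 78
attendance_sum = 120 + 70 + 130 + 62 + 133 + 131 + 67 + 78 = 791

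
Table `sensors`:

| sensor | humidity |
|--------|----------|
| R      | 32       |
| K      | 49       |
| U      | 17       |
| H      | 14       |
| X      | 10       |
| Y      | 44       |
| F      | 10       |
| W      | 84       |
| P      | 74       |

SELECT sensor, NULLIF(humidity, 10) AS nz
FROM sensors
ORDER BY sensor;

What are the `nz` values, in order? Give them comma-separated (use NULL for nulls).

NULL, 14, 49, 74, 32, 17, 84, NULL, 44

sensor=F: humidity=10 vs 10: equal → NULL
sensor=H: humidity=14 vs 10: differ → 14
sensor=K: humidity=49 vs 10: differ → 49
sensor=P: humidity=74 vs 10: differ → 74
sensor=R: humidity=32 vs 10: differ → 32
sensor=U: humidity=17 vs 10: differ → 17
sensor=W: humidity=84 vs 10: differ → 84
sensor=X: humidity=10 vs 10: equal → NULL
sensor=Y: humidity=44 vs 10: differ → 44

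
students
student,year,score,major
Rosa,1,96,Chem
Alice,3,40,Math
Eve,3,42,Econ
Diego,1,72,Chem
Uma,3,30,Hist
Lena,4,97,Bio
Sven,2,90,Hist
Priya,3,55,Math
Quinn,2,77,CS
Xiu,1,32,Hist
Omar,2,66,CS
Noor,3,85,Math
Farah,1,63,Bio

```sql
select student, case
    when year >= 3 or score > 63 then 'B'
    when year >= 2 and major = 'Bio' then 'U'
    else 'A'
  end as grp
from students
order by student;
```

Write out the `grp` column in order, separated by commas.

student=Alice: year >= 3 or score > 63 → B
student=Diego: year >= 3 or score > 63 → B
student=Eve: year >= 3 or score > 63 → B
student=Farah: ELSE → A
student=Lena: year >= 3 or score > 63 → B
student=Noor: year >= 3 or score > 63 → B
student=Omar: year >= 3 or score > 63 → B
student=Priya: year >= 3 or score > 63 → B
student=Quinn: year >= 3 or score > 63 → B
student=Rosa: year >= 3 or score > 63 → B
student=Sven: year >= 3 or score > 63 → B
student=Uma: year >= 3 or score > 63 → B
student=Xiu: ELSE → A

B, B, B, A, B, B, B, B, B, B, B, B, A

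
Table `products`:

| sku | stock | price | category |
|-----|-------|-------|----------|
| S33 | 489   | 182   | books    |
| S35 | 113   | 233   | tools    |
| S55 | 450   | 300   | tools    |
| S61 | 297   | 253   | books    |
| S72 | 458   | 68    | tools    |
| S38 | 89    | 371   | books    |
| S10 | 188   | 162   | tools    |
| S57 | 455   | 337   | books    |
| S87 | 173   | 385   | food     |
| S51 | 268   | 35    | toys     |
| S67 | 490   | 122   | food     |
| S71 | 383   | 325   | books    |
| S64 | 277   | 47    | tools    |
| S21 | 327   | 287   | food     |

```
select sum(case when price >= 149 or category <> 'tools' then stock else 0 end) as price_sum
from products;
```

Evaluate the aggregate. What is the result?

3722

sku=S33: ✓ → 489
sku=S35: ✓ → 113
sku=S55: ✓ → 450
sku=S61: ✓ → 297
sku=S72: ✗
sku=S38: ✓ → 89
sku=S10: ✓ → 188
sku=S57: ✓ → 455
sku=S87: ✓ → 173
sku=S51: ✓ → 268
sku=S67: ✓ → 490
sku=S71: ✓ → 383
sku=S64: ✗
sku=S21: ✓ → 327
price_sum = 489 + 113 + 450 + 297 + 89 + 188 + 455 + 173 + 268 + 490 + 383 + 327 = 3722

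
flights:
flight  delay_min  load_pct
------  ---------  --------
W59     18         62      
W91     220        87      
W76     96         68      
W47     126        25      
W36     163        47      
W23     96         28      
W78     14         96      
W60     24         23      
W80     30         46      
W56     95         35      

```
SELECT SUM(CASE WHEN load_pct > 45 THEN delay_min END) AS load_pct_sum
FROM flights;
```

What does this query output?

flight=W59: ✓ → 18
flight=W91: ✓ → 220
flight=W76: ✓ → 96
flight=W47: ✗
flight=W36: ✓ → 163
flight=W23: ✗
flight=W78: ✓ → 14
flight=W60: ✗
flight=W80: ✓ → 30
flight=W56: ✗
load_pct_sum = 18 + 220 + 96 + 163 + 14 + 30 = 541

541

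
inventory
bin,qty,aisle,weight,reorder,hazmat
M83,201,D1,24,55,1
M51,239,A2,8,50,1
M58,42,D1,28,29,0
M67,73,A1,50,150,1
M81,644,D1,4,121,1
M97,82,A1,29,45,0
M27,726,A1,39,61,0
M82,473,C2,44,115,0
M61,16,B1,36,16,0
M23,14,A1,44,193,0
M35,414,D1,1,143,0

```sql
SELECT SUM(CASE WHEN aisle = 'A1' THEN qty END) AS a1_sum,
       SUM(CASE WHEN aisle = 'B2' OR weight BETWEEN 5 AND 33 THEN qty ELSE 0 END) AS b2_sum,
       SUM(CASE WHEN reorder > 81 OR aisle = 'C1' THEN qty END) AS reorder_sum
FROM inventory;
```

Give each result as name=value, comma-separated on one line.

[a1_sum: aisle = 'A1']
bin=M83: ✗
bin=M51: ✗
bin=M58: ✗
bin=M67: ✓ → 73
bin=M81: ✗
bin=M97: ✓ → 82
bin=M27: ✓ → 726
bin=M82: ✗
bin=M61: ✗
bin=M23: ✓ → 14
bin=M35: ✗
a1_sum = 73 + 82 + 726 + 14 = 895
—
[b2_sum: aisle = 'B2' OR weight BETWEEN 5 AND 33]
bin=M83: ✓ → 201
bin=M51: ✓ → 239
bin=M58: ✓ → 42
bin=M67: ✗
bin=M81: ✗
bin=M97: ✓ → 82
bin=M27: ✗
bin=M82: ✗
bin=M61: ✗
bin=M23: ✗
bin=M35: ✗
b2_sum = 201 + 239 + 42 + 82 = 564
—
[reorder_sum: reorder > 81 OR aisle = 'C1']
bin=M83: ✗
bin=M51: ✗
bin=M58: ✗
bin=M67: ✓ → 73
bin=M81: ✓ → 644
bin=M97: ✗
bin=M27: ✗
bin=M82: ✓ → 473
bin=M61: ✗
bin=M23: ✓ → 14
bin=M35: ✓ → 414
reorder_sum = 73 + 644 + 473 + 14 + 414 = 1618

a1_sum=895, b2_sum=564, reorder_sum=1618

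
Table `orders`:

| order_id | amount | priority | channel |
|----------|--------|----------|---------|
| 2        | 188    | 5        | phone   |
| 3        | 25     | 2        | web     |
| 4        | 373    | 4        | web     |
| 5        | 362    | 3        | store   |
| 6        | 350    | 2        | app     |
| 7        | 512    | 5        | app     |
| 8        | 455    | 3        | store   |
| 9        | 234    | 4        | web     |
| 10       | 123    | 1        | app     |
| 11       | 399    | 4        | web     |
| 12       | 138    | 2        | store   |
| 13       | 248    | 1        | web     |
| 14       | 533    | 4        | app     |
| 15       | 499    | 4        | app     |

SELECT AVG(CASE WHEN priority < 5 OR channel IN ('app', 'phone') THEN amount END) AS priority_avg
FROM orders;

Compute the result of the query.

order_id=2: ✓ → 188
order_id=3: ✓ → 25
order_id=4: ✓ → 373
order_id=5: ✓ → 362
order_id=6: ✓ → 350
order_id=7: ✓ → 512
order_id=8: ✓ → 455
order_id=9: ✓ → 234
order_id=10: ✓ → 123
order_id=11: ✓ → 399
order_id=12: ✓ → 138
order_id=13: ✓ → 248
order_id=14: ✓ → 533
order_id=15: ✓ → 499
priority_avg = (188 + 25 + 373 + 362 + 350 + 512 + 455 + 234 + 123 + 399 + 138 + 248 + 533 + 499) / 14 = 317.0714285714

317.0714285714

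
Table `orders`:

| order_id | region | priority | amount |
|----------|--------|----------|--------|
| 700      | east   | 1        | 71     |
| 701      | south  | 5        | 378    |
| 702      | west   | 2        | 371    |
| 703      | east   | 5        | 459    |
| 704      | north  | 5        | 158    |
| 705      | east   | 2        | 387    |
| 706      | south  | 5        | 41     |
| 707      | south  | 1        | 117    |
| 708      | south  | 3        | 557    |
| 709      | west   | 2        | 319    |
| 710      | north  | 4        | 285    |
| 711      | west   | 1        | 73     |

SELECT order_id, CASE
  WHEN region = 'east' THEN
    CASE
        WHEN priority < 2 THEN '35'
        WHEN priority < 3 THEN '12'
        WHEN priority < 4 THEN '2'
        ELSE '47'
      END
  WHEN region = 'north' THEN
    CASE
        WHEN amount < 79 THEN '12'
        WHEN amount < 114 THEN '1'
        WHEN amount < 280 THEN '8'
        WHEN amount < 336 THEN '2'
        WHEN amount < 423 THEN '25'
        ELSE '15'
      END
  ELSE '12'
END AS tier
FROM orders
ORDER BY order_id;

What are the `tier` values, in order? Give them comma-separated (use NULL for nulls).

order_id=700: region='east' → inner[priority < 2] → 35
order_id=701: region='south' → outer ELSE → 12
order_id=702: region='west' → outer ELSE → 12
order_id=703: region='east' → inner[ELSE] → 47
order_id=704: region='north' → inner[amount < 280] → 8
order_id=705: region='east' → inner[priority < 3] → 12
order_id=706: region='south' → outer ELSE → 12
order_id=707: region='south' → outer ELSE → 12
order_id=708: region='south' → outer ELSE → 12
order_id=709: region='west' → outer ELSE → 12
order_id=710: region='north' → inner[amount < 336] → 2
order_id=711: region='west' → outer ELSE → 12

35, 12, 12, 47, 8, 12, 12, 12, 12, 12, 2, 12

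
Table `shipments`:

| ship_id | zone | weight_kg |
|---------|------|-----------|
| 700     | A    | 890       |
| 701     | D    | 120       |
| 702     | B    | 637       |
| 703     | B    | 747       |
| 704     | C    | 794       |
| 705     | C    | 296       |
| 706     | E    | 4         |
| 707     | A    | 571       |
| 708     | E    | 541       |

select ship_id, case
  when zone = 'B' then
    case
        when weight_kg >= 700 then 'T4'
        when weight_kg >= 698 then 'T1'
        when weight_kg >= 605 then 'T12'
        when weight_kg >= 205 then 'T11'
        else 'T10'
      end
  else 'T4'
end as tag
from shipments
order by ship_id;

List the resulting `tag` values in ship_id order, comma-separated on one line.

T4, T4, T12, T4, T4, T4, T4, T4, T4

ship_id=700: zone='A' → outer ELSE → T4
ship_id=701: zone='D' → outer ELSE → T4
ship_id=702: zone='B' → inner[weight_kg >= 605] → T12
ship_id=703: zone='B' → inner[weight_kg >= 700] → T4
ship_id=704: zone='C' → outer ELSE → T4
ship_id=705: zone='C' → outer ELSE → T4
ship_id=706: zone='E' → outer ELSE → T4
ship_id=707: zone='A' → outer ELSE → T4
ship_id=708: zone='E' → outer ELSE → T4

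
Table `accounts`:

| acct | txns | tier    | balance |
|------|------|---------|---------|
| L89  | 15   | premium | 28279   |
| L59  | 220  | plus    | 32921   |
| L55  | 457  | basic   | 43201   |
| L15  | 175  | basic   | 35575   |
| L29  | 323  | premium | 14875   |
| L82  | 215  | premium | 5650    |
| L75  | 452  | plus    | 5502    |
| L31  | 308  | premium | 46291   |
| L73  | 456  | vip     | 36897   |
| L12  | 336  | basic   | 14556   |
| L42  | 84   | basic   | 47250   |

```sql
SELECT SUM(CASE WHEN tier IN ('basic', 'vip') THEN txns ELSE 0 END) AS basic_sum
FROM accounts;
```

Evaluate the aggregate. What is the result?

1508

acct=L89: ✗
acct=L59: ✗
acct=L55: ✓ → 457
acct=L15: ✓ → 175
acct=L29: ✗
acct=L82: ✗
acct=L75: ✗
acct=L31: ✗
acct=L73: ✓ → 456
acct=L12: ✓ → 336
acct=L42: ✓ → 84
basic_sum = 457 + 175 + 456 + 336 + 84 = 1508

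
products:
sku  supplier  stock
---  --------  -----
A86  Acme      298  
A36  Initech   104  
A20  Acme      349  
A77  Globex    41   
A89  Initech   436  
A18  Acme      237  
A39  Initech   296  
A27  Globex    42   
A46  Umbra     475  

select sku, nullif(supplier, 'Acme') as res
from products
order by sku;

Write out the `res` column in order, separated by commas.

sku=A18: supplier=Acme vs Acme: equal → NULL
sku=A20: supplier=Acme vs Acme: equal → NULL
sku=A27: supplier=Globex vs Acme: differ → Globex
sku=A36: supplier=Initech vs Acme: differ → Initech
sku=A39: supplier=Initech vs Acme: differ → Initech
sku=A46: supplier=Umbra vs Acme: differ → Umbra
sku=A77: supplier=Globex vs Acme: differ → Globex
sku=A86: supplier=Acme vs Acme: equal → NULL
sku=A89: supplier=Initech vs Acme: differ → Initech

NULL, NULL, Globex, Initech, Initech, Umbra, Globex, NULL, Initech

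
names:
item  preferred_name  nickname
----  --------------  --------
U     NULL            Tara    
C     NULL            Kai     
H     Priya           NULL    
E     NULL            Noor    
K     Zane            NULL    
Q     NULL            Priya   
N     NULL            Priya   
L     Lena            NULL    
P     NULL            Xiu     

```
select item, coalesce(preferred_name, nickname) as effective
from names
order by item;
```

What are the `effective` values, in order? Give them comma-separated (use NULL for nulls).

item=C: preferred_name=NULL, nickname=Kai → Kai
item=E: preferred_name=NULL, nickname=Noor → Noor
item=H: preferred_name=Priya → Priya
item=K: preferred_name=Zane → Zane
item=L: preferred_name=Lena → Lena
item=N: preferred_name=NULL, nickname=Priya → Priya
item=P: preferred_name=NULL, nickname=Xiu → Xiu
item=Q: preferred_name=NULL, nickname=Priya → Priya
item=U: preferred_name=NULL, nickname=Tara → Tara

Kai, Noor, Priya, Zane, Lena, Priya, Xiu, Priya, Tara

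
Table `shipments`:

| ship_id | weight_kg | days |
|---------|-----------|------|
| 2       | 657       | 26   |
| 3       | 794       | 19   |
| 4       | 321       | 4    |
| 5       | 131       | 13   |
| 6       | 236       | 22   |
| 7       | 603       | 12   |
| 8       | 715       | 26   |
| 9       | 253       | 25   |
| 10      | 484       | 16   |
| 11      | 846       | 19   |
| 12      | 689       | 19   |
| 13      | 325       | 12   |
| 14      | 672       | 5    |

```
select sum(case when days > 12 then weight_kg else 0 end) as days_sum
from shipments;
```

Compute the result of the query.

ship_id=2: ✓ → 657
ship_id=3: ✓ → 794
ship_id=4: ✗
ship_id=5: ✓ → 131
ship_id=6: ✓ → 236
ship_id=7: ✗
ship_id=8: ✓ → 715
ship_id=9: ✓ → 253
ship_id=10: ✓ → 484
ship_id=11: ✓ → 846
ship_id=12: ✓ → 689
ship_id=13: ✗
ship_id=14: ✗
days_sum = 657 + 794 + 131 + 236 + 715 + 253 + 484 + 846 + 689 = 4805

4805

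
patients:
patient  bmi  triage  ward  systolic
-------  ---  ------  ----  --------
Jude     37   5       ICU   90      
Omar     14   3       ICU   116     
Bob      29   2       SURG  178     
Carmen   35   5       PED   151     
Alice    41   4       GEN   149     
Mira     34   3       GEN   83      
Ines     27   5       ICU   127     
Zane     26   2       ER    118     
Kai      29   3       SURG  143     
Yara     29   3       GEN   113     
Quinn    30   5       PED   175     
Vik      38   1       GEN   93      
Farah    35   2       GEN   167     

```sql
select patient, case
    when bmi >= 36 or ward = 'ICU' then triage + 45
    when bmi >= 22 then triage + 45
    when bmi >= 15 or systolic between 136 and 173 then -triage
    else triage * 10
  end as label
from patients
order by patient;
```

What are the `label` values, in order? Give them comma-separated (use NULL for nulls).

49, 47, 50, 47, 50, 50, 48, 48, 48, 50, 46, 48, 47

patient=Alice: bmi >= 36 or ward = 'ICU' → 49
patient=Bob: bmi >= 22 → 47
patient=Carmen: bmi >= 22 → 50
patient=Farah: bmi >= 22 → 47
patient=Ines: bmi >= 36 or ward = 'ICU' → 50
patient=Jude: bmi >= 36 or ward = 'ICU' → 50
patient=Kai: bmi >= 22 → 48
patient=Mira: bmi >= 22 → 48
patient=Omar: bmi >= 36 or ward = 'ICU' → 48
patient=Quinn: bmi >= 22 → 50
patient=Vik: bmi >= 36 or ward = 'ICU' → 46
patient=Yara: bmi >= 22 → 48
patient=Zane: bmi >= 22 → 47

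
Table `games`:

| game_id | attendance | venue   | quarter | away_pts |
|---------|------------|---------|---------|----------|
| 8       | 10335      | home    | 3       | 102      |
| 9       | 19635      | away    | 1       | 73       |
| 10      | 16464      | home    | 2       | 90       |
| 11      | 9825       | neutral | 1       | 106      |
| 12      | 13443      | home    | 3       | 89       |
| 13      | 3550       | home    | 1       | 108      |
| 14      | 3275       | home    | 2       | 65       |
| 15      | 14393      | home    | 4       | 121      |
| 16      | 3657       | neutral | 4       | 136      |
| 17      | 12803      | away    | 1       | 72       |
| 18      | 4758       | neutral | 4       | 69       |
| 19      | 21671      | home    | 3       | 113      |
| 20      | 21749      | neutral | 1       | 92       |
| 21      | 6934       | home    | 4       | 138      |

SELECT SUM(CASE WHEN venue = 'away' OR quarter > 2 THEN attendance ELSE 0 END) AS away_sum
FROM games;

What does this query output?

107629

game_id=8: ✓ → 10335
game_id=9: ✓ → 19635
game_id=10: ✗
game_id=11: ✗
game_id=12: ✓ → 13443
game_id=13: ✗
game_id=14: ✗
game_id=15: ✓ → 14393
game_id=16: ✓ → 3657
game_id=17: ✓ → 12803
game_id=18: ✓ → 4758
game_id=19: ✓ → 21671
game_id=20: ✗
game_id=21: ✓ → 6934
away_sum = 10335 + 19635 + 13443 + 14393 + 3657 + 12803 + 4758 + 21671 + 6934 = 107629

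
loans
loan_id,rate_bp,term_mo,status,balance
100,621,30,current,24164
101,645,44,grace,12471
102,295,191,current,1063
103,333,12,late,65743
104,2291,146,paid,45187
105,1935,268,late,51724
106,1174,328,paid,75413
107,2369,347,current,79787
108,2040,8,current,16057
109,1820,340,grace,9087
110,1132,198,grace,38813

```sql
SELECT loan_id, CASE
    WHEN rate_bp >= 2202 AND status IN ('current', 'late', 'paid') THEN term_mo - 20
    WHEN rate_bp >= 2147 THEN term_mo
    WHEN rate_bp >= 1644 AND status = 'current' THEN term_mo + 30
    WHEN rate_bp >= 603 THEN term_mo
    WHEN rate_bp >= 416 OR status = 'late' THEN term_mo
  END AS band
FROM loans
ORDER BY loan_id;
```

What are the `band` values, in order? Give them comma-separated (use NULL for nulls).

loan_id=100: rate_bp >= 603 → 30
loan_id=101: rate_bp >= 603 → 44
loan_id=102: (no match → NULL) → NULL
loan_id=103: rate_bp >= 416 OR status = 'late' → 12
loan_id=104: rate_bp >= 2202 AND status IN ('current', 'late', 'paid') → 126
loan_id=105: rate_bp >= 603 → 268
loan_id=106: rate_bp >= 603 → 328
loan_id=107: rate_bp >= 2202 AND status IN ('current', 'late', 'paid') → 327
loan_id=108: rate_bp >= 1644 AND status = 'current' → 38
loan_id=109: rate_bp >= 603 → 340
loan_id=110: rate_bp >= 603 → 198

30, 44, NULL, 12, 126, 268, 328, 327, 38, 340, 198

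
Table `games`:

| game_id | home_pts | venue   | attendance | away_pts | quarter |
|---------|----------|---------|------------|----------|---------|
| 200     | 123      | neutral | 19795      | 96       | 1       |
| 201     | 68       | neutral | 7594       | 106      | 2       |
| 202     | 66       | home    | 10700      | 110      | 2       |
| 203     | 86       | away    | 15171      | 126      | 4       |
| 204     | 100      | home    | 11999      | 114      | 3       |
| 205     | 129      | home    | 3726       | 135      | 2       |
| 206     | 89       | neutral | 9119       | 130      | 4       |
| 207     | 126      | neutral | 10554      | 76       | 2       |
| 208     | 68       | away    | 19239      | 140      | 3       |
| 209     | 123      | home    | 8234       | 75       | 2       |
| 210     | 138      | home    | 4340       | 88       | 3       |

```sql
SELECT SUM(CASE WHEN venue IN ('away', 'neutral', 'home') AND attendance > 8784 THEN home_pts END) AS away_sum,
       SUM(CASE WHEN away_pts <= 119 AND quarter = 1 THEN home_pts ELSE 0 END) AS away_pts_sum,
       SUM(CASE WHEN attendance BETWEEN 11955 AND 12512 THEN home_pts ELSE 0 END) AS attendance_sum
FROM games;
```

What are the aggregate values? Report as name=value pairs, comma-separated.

away_sum=658, away_pts_sum=123, attendance_sum=100

[away_sum: venue IN ('away', 'neutral', 'home') AND attendance > 8784]
game_id=200: ✓ → 123
game_id=201: ✗
game_id=202: ✓ → 66
game_id=203: ✓ → 86
game_id=204: ✓ → 100
game_id=205: ✗
game_id=206: ✓ → 89
game_id=207: ✓ → 126
game_id=208: ✓ → 68
game_id=209: ✗
game_id=210: ✗
away_sum = 123 + 66 + 86 + 100 + 89 + 126 + 68 = 658
—
[away_pts_sum: away_pts <= 119 AND quarter = 1]
game_id=200: ✓ → 123
game_id=201: ✗
game_id=202: ✗
game_id=203: ✗
game_id=204: ✗
game_id=205: ✗
game_id=206: ✗
game_id=207: ✗
game_id=208: ✗
game_id=209: ✗
game_id=210: ✗
away_pts_sum = 123
—
[attendance_sum: attendance BETWEEN 11955 AND 12512]
game_id=200: ✗
game_id=201: ✗
game_id=202: ✗
game_id=203: ✗
game_id=204: ✓ → 100
game_id=205: ✗
game_id=206: ✗
game_id=207: ✗
game_id=208: ✗
game_id=209: ✗
game_id=210: ✗
attendance_sum = 100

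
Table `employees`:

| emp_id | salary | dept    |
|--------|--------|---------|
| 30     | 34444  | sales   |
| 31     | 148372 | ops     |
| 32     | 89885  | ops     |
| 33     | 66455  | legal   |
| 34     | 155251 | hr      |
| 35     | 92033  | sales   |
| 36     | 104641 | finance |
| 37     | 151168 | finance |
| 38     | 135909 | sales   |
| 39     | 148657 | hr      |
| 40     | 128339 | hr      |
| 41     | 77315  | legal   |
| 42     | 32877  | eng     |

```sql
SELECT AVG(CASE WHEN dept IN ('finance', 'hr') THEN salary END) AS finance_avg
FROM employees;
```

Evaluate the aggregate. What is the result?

emp_id=30: ✗
emp_id=31: ✗
emp_id=32: ✗
emp_id=33: ✗
emp_id=34: ✓ → 155251
emp_id=35: ✗
emp_id=36: ✓ → 104641
emp_id=37: ✓ → 151168
emp_id=38: ✗
emp_id=39: ✓ → 148657
emp_id=40: ✓ → 128339
emp_id=41: ✗
emp_id=42: ✗
finance_avg = (155251 + 104641 + 151168 + 148657 + 128339) / 5 = 137611.2

137611.2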